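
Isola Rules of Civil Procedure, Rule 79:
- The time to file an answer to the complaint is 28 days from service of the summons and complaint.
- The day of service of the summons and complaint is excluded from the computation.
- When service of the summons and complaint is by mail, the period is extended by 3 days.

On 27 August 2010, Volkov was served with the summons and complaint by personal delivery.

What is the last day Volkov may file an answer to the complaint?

28 days after 27 August 2010 is September 24, 2010.
Service was not by mail, so no mail extension applies.

September 24, 2010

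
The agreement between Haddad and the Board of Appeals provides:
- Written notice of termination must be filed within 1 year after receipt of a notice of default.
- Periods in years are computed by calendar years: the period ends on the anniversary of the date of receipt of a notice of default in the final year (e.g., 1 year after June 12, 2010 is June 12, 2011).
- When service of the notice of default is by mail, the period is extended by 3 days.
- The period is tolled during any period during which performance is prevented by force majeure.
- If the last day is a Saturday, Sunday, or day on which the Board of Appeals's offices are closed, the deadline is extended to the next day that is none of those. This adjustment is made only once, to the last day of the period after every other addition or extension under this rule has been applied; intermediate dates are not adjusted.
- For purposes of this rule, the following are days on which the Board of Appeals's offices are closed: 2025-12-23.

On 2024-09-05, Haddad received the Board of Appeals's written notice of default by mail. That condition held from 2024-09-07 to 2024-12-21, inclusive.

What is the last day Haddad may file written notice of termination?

December 24, 2025

1 year after 2024-09-05 is September 5, 2025.
Service was by mail, adding 3 days: September 5, 2025 + 3 days = September 8, 2025.
From September 7, 2024 through December 21, 2024 inclusive is 106 days; tolling adds 106 days: September 8, 2025 + 106 days = December 23, 2025.
December 23, 2025 is a listed holiday. The next qualifying day is December 24, 2025.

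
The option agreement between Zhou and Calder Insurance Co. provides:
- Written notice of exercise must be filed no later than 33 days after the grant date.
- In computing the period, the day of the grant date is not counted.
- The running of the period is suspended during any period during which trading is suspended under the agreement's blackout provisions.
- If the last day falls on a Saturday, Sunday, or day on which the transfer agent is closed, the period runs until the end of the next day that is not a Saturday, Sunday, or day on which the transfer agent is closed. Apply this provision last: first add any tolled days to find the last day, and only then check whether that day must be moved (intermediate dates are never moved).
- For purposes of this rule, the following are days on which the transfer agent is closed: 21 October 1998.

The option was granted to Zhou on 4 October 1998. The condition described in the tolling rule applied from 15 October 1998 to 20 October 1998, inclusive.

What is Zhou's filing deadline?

33 days after 4 October 1998 is November 6, 1998.
From October 15, 1998 through October 20, 1998 inclusive is 6 days; tolling adds 6 days: November 6, 1998 + 6 days = November 12, 1998.
November 12, 1998 is a Thursday and not a day on which the transfer agent is closed, so no extension applies.

November 12, 1998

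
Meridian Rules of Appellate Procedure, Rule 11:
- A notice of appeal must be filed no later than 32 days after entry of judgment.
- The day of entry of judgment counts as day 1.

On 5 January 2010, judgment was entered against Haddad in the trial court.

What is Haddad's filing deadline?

February 5, 2010

Counting 5 January 2010 as day 1, day 32 is February 5, 2010.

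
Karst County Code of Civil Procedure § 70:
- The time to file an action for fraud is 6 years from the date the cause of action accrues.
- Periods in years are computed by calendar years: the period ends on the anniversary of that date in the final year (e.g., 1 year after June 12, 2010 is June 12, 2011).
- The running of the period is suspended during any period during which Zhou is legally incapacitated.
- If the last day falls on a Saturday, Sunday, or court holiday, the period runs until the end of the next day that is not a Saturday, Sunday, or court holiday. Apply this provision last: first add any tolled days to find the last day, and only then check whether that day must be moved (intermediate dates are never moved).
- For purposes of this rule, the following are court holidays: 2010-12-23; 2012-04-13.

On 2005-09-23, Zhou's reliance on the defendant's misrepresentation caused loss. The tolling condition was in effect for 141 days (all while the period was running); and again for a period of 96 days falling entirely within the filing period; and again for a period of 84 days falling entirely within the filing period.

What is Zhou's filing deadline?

August 9, 2012

6 years after 2005-09-23 is September 23, 2011.
Tolling adds 141 days: September 23, 2011 + 141 days = February 11, 2012.
Tolling adds 96 days: February 11, 2012 + 96 days = May 17, 2012.
Tolling adds 84 days: May 17, 2012 + 84 days = August 9, 2012.
August 9, 2012 is a Thursday and not a court holiday, so no extension applies.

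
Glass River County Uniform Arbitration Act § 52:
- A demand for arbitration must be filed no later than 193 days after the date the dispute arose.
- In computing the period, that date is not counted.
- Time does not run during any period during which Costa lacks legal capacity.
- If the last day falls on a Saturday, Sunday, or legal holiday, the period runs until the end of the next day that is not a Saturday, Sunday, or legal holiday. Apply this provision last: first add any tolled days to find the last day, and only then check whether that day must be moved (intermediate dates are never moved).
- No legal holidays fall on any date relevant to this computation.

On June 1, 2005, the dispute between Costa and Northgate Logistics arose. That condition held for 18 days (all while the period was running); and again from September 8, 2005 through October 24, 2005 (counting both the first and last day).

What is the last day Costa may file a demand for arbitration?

February 14, 2006

193 days after June 1, 2005 is December 11, 2005.
Tolling adds 18 days: December 11, 2005 + 18 days = December 29, 2005.
From September 8, 2005 through October 24, 2005 inclusive is 47 days; tolling adds 47 days: December 29, 2005 + 47 days = February 14, 2006.
February 14, 2006 is a Tuesday and not a legal holiday, so no extension applies.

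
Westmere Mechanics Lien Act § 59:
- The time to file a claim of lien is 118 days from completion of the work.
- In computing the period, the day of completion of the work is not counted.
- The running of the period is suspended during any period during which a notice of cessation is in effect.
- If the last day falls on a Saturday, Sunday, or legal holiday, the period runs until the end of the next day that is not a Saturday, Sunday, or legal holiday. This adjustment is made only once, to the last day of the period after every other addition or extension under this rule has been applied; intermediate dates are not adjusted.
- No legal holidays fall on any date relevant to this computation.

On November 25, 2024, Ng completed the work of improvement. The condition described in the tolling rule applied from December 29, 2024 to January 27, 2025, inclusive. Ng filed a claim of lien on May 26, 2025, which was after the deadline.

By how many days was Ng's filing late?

34 days

118 days after November 25, 2024 is March 23, 2025.
From December 29, 2024 through January 27, 2025 inclusive is 30 days; tolling adds 30 days: March 23, 2025 + 30 days = April 22, 2025.
April 22, 2025 is a Tuesday and not a legal holiday, so no extension applies.
The deadline is April 22, 2025; from April 22, 2025 to May 26, 2025 is 34 days.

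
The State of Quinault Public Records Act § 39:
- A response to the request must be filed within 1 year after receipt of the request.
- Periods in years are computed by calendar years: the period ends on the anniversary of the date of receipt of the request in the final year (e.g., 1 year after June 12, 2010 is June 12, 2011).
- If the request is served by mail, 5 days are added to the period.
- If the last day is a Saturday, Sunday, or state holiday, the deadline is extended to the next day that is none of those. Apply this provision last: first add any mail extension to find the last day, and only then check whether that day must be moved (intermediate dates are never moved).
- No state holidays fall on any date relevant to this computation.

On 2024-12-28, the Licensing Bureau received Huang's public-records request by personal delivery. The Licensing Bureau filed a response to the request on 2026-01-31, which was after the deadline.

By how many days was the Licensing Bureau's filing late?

1 year after 2024-12-28 is December 28, 2025.
Service was not by mail, so no mail extension applies.
December 28, 2025 is Sunday. The next qualifying day is December 29, 2025.
The deadline is December 29, 2025; from December 29, 2025 to January 31, 2026 is 33 days.

33 days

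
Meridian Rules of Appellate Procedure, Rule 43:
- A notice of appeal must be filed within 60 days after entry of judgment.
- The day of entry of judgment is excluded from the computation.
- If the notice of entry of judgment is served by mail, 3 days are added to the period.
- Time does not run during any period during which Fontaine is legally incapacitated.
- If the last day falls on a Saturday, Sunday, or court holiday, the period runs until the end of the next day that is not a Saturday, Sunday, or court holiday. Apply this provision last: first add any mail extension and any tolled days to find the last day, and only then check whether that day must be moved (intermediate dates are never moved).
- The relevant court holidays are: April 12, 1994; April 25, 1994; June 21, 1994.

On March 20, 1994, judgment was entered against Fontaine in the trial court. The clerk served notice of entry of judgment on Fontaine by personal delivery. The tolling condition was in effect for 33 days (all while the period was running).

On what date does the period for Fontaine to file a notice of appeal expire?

60 days after March 20, 1994 is May 19, 1994.
Service was not by mail, so no mail extension applies.
Tolling adds 33 days: May 19, 1994 + 33 days = June 21, 1994.
June 21, 1994 is a listed holiday. The next qualifying day is June 22, 1994.

June 22, 1994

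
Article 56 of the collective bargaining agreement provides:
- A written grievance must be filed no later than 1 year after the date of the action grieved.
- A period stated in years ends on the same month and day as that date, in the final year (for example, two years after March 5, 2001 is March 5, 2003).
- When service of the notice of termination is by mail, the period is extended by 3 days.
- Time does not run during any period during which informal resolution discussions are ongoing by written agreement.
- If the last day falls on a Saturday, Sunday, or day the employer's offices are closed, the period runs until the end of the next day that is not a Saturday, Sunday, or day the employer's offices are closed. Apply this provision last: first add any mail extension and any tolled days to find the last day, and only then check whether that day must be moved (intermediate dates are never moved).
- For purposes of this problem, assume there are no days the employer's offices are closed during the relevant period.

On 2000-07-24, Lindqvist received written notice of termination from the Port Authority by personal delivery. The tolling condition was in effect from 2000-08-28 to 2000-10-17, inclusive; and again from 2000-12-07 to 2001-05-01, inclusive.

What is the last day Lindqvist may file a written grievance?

February 6, 2002

1 year after 2000-07-24 is July 24, 2001.
Service was not by mail, so no mail extension applies.
From August 28, 2000 through October 17, 2000 inclusive is 51 days; tolling adds 51 days: July 24, 2001 + 51 days = September 13, 2001.
From December 7, 2000 through May 1, 2001 inclusive is 146 days; tolling adds 146 days: September 13, 2001 + 146 days = February 6, 2002.
February 6, 2002 is a Wednesday and not a day the employer's offices are closed, so no extension applies.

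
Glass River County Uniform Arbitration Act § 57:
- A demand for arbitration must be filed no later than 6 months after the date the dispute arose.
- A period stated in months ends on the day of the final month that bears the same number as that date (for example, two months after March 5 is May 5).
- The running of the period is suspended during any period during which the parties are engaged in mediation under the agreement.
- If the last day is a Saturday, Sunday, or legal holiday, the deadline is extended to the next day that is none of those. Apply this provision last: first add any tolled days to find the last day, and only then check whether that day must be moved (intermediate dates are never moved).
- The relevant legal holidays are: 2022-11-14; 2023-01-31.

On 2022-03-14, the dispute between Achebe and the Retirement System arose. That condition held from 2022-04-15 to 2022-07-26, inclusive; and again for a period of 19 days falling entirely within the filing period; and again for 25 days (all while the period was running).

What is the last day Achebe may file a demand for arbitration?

February 8, 2023

6 months after 2022-03-14 is September 14, 2022.
From April 15, 2022 through July 26, 2022 inclusive is 103 days; tolling adds 103 days: September 14, 2022 + 103 days = December 26, 2022.
Tolling adds 19 days: December 26, 2022 + 19 days = January 14, 2023.
Tolling adds 25 days: January 14, 2023 + 25 days = February 8, 2023.
February 8, 2023 is a Wednesday and not a legal holiday, so no extension applies.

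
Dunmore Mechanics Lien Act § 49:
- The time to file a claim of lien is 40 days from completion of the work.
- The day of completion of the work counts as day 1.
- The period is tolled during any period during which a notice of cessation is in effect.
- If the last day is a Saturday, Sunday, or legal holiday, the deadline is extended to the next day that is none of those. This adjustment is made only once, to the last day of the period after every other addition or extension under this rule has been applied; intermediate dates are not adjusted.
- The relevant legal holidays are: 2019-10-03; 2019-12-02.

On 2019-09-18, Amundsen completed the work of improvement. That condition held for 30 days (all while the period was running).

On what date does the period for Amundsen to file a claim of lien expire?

Counting 2019-09-18 as day 1, day 40 is October 27, 2019.
Tolling adds 30 days: October 27, 2019 + 30 days = November 26, 2019.
November 26, 2019 is a Tuesday and not a legal holiday, so no extension applies.

November 26, 2019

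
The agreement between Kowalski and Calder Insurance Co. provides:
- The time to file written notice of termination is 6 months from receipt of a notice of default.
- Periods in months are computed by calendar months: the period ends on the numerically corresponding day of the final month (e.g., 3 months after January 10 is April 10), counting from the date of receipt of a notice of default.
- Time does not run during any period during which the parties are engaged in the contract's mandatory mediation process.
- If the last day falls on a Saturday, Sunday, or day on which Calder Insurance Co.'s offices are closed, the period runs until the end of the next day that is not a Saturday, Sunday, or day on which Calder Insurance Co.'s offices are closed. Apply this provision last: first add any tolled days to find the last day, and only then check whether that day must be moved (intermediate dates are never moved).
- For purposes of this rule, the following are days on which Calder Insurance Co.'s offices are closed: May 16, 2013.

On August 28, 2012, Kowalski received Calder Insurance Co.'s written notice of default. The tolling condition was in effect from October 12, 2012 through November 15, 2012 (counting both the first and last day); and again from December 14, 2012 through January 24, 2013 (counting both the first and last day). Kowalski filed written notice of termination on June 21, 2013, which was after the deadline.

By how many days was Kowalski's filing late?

6 months after August 28, 2012 is February 28, 2013.
From October 12, 2012 through November 15, 2012 inclusive is 35 days; tolling adds 35 days: February 28, 2013 + 35 days = April 4, 2013.
From December 14, 2012 through January 24, 2013 inclusive is 42 days; tolling adds 42 days: April 4, 2013 + 42 days = May 16, 2013.
May 16, 2013 is a listed holiday. The next qualifying day is May 17, 2013.
The deadline is May 17, 2013; from May 17, 2013 to June 21, 2013 is 35 days.

35 days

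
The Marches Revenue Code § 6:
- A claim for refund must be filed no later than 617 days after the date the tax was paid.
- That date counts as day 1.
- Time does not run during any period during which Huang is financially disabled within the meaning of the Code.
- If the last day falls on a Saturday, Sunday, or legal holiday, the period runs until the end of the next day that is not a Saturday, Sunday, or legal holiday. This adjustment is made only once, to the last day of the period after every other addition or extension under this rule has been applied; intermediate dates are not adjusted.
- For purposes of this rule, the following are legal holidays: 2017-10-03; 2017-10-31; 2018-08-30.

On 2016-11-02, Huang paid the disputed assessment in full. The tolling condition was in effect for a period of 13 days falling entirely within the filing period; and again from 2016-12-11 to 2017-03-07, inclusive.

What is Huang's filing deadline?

Counting 2016-11-02 as day 1, day 617 is July 11, 2018.
Tolling adds 13 days: July 11, 2018 + 13 days = July 24, 2018.
From December 11, 2016 through March 7, 2017 inclusive is 87 days; tolling adds 87 days: July 24, 2018 + 87 days = October 19, 2018.
October 19, 2018 is a Friday and not a legal holiday, so no extension applies.

October 19, 2018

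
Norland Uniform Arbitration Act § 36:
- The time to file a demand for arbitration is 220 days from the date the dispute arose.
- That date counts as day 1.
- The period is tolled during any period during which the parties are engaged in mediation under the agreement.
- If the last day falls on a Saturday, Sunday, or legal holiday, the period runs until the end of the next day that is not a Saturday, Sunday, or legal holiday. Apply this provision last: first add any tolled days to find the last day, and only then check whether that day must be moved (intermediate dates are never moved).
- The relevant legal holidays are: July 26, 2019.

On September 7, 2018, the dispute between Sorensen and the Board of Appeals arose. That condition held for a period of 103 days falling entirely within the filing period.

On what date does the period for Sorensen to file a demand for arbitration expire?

July 29, 2019

Counting September 7, 2018 as day 1, day 220 is April 14, 2019.
Tolling adds 103 days: April 14, 2019 + 103 days = July 26, 2019.
July 26, 2019 is a listed holiday; July 27, 2019 is Saturday; July 28, 2019 is Sunday. The next qualifying day is July 29, 2019.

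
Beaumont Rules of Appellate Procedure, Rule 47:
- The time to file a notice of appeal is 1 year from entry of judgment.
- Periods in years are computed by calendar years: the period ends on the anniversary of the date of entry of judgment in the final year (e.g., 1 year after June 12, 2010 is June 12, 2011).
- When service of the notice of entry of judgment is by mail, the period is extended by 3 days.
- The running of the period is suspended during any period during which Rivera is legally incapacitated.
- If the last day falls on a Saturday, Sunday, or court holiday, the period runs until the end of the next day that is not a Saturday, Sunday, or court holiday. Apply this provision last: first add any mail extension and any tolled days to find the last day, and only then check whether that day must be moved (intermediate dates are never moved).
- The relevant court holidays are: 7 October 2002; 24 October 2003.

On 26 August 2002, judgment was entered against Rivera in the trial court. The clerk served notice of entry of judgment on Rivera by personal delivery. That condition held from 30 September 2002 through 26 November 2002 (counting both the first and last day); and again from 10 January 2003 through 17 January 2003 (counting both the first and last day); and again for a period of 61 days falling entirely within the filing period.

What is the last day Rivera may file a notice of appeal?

1 year after 26 August 2002 is August 26, 2003.
Service was not by mail, so no mail extension applies.
From September 30, 2002 through November 26, 2002 inclusive is 58 days; tolling adds 58 days: August 26, 2003 + 58 days = October 23, 2003.
From January 10, 2003 through January 17, 2003 inclusive is 8 days; tolling adds 8 days: October 23, 2003 + 8 days = October 31, 2003.
Tolling adds 61 days: October 31, 2003 + 61 days = December 31, 2003.
December 31, 2003 is a Wednesday and not a court holiday, so no extension applies.

December 31, 2003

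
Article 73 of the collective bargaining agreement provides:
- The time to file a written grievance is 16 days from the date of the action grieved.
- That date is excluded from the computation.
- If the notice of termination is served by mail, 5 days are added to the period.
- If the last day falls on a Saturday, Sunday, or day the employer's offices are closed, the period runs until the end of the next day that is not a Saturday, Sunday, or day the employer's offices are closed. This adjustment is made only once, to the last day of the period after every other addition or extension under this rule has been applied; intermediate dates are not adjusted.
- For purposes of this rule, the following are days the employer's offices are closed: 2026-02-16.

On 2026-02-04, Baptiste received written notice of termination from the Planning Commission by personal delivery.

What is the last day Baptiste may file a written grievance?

16 days after 2026-02-04 is February 20, 2026.
Service was not by mail, so no mail extension applies.
February 20, 2026 is a Friday and not a day the employer's offices are closed, so no extension applies.

February 20, 2026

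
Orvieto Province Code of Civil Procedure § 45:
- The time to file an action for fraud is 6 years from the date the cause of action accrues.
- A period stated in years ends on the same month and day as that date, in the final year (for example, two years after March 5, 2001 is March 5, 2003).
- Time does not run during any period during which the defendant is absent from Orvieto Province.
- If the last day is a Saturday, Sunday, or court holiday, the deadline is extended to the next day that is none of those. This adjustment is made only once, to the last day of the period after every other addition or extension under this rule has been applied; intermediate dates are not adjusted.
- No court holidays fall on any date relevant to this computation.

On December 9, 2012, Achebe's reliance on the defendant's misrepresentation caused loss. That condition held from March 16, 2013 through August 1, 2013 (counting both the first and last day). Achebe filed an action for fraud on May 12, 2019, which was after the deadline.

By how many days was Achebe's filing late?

13 days

6 years after December 9, 2012 is December 9, 2018.
From March 16, 2013 through August 1, 2013 inclusive is 139 days; tolling adds 139 days: December 9, 2018 + 139 days = April 27, 2019.
April 27, 2019 is Saturday; April 28, 2019 is Sunday. The next qualifying day is April 29, 2019.
The deadline is April 29, 2019; from April 29, 2019 to May 12, 2019 is 13 days.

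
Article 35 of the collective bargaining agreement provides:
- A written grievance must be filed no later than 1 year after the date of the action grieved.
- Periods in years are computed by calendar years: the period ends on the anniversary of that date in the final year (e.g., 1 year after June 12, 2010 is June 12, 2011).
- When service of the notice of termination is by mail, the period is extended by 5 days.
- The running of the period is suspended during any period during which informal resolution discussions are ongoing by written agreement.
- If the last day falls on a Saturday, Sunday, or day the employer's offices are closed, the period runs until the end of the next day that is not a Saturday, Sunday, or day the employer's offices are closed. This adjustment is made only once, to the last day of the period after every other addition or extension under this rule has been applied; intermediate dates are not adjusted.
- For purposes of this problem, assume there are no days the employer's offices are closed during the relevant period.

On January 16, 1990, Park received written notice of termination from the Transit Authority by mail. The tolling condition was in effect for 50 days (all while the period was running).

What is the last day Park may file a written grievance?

1 year after January 16, 1990 is January 16, 1991.
Service was by mail, adding 5 days: January 16, 1991 + 5 days = January 21, 1991.
Tolling adds 50 days: January 21, 1991 + 50 days = March 12, 1991.
March 12, 1991 is a Tuesday and not a day the employer's offices are closed, so no extension applies.

March 12, 1991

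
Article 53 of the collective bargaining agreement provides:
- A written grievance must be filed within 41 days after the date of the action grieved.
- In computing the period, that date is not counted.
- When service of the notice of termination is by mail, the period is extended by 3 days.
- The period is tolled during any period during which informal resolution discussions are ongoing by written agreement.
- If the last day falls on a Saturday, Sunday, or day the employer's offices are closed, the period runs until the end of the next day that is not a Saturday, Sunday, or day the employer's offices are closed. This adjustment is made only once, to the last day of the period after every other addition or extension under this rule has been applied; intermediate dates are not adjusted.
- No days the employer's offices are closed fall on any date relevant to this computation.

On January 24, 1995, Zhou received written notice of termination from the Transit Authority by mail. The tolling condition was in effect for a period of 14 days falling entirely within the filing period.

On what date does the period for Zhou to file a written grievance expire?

41 days after January 24, 1995 is March 6, 1995.
Service was by mail, adding 3 days: March 6, 1995 + 3 days = March 9, 1995.
Tolling adds 14 days: March 9, 1995 + 14 days = March 23, 1995.
March 23, 1995 is a Thursday and not a day the employer's offices are closed, so no extension applies.

March 23, 1995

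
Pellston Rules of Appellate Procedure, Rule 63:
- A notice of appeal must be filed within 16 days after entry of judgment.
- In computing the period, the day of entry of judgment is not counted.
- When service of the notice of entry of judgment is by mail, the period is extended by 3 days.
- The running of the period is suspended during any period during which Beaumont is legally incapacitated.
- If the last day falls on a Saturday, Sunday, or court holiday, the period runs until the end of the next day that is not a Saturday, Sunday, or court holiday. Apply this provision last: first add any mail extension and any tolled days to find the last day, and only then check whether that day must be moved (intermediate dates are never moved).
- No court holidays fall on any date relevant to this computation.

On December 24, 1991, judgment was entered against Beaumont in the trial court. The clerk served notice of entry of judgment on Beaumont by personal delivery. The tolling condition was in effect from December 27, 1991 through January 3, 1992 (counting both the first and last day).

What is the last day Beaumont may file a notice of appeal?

January 17, 1992

16 days after December 24, 1991 is January 9, 1992.
Service was not by mail, so no mail extension applies.
From December 27, 1991 through January 3, 1992 inclusive is 8 days; tolling adds 8 days: January 9, 1992 + 8 days = January 17, 1992.
January 17, 1992 is a Friday and not a court holiday, so no extension applies.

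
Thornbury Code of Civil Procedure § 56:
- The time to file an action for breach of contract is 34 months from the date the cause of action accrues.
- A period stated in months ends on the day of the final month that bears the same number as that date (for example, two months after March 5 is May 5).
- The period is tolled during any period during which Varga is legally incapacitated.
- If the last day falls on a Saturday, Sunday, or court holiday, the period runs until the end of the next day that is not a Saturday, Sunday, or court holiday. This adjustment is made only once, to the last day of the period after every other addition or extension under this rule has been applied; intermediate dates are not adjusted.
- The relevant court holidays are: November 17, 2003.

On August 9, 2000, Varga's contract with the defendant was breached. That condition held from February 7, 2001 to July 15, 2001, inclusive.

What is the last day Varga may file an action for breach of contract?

November 18, 2003

34 months after August 9, 2000 is June 9, 2003.
From February 7, 2001 through July 15, 2001 inclusive is 159 days; tolling adds 159 days: June 9, 2003 + 159 days = November 15, 2003.
November 15, 2003 is Saturday; November 16, 2003 is Sunday; November 17, 2003 is a listed holiday. The next qualifying day is November 18, 2003.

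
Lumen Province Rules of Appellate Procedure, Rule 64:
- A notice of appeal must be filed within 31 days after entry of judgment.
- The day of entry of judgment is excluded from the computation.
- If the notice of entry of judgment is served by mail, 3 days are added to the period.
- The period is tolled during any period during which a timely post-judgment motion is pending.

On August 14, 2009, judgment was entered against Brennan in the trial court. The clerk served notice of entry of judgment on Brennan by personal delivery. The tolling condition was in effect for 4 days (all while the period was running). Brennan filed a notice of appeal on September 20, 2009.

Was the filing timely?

31 days after August 14, 2009 is September 14, 2009.
Service was not by mail, so no mail extension applies.
Tolling adds 4 days: September 14, 2009 + 4 days = September 18, 2009.
The deadline is September 18, 2009; the filing on September 20, 2009 is after that date.

No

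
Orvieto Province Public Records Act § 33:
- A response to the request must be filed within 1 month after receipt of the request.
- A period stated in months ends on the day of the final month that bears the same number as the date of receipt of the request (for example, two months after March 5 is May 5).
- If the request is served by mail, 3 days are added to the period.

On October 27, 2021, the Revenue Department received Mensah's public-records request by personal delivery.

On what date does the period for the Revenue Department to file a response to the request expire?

1 month after October 27, 2021 is November 27, 2021.
Service was not by mail, so no mail extension applies.

November 27, 2021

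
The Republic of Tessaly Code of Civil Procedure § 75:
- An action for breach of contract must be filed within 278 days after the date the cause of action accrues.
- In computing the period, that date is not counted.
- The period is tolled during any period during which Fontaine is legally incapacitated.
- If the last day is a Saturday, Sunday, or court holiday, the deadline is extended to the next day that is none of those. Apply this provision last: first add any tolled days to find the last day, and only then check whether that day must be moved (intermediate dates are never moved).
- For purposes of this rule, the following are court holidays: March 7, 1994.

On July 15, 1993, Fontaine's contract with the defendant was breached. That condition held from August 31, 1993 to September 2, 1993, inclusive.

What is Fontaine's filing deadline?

278 days after July 15, 1993 is April 19, 1994.
From August 31, 1993 through September 2, 1993 inclusive is 3 days; tolling adds 3 days: April 19, 1994 + 3 days = April 22, 1994.
April 22, 1994 is a Friday and not a court holiday, so no extension applies.

April 22, 1994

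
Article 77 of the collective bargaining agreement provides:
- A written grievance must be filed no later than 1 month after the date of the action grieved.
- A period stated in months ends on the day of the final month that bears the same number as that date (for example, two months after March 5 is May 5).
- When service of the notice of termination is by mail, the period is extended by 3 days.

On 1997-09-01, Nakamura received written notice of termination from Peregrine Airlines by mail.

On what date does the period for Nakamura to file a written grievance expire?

October 4, 1997

1 month after 1997-09-01 is October 1, 1997.
Service was by mail, adding 3 days: October 1, 1997 + 3 days = October 4, 1997.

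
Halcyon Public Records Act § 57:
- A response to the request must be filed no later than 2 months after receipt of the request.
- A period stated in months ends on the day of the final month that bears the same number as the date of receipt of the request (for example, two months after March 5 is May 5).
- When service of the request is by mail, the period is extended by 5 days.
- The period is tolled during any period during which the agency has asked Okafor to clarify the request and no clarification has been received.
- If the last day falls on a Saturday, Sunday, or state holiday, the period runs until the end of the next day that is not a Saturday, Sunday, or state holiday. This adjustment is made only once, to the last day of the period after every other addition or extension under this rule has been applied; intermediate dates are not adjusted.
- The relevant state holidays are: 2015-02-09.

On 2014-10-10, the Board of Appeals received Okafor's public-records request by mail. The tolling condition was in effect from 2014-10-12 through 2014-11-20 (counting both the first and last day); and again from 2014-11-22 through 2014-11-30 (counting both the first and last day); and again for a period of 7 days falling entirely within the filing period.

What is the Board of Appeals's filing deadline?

February 10, 2015

2 months after 2014-10-10 is December 10, 2014.
Service was by mail, adding 5 days: December 10, 2014 + 5 days = December 15, 2014.
From October 12, 2014 through November 20, 2014 inclusive is 40 days; tolling adds 40 days: December 15, 2014 + 40 days = January 24, 2015.
From November 22, 2014 through November 30, 2014 inclusive is 9 days; tolling adds 9 days: January 24, 2015 + 9 days = February 2, 2015.
Tolling adds 7 days: February 2, 2015 + 7 days = February 9, 2015.
February 9, 2015 is a listed holiday. The next qualifying day is February 10, 2015.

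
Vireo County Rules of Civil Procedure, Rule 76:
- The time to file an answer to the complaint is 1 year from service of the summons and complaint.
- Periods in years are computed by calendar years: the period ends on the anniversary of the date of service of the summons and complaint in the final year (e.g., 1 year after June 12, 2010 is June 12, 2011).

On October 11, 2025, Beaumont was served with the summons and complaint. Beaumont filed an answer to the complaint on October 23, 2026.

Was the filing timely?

1 year after October 11, 2025 is October 11, 2026.
The deadline is October 11, 2026; the filing on October 23, 2026 is after that date.

No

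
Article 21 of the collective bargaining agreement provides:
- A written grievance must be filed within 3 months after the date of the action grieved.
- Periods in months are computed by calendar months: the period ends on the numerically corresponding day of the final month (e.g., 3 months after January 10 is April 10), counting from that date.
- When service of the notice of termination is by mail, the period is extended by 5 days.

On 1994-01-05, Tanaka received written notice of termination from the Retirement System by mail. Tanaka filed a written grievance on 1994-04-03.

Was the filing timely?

3 months after 1994-01-05 is April 5, 1994.
Service was by mail, adding 5 days: April 5, 1994 + 5 days = April 10, 1994.
The deadline is April 10, 1994; the filing on April 3, 1994 is on or before that date.

Yes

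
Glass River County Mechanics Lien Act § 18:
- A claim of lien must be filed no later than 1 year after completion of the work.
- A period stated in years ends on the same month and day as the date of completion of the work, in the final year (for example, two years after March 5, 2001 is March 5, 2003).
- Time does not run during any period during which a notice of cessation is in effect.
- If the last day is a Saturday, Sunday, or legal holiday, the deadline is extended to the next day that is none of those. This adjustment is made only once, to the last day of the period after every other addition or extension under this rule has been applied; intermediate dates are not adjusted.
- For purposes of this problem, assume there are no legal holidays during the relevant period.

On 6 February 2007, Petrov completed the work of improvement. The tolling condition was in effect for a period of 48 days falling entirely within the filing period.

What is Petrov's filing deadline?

March 25, 2008

1 year after 6 February 2007 is February 6, 2008.
Tolling adds 48 days: February 6, 2008 + 48 days = March 25, 2008.
March 25, 2008 is a Tuesday and not a legal holiday, so no extension applies.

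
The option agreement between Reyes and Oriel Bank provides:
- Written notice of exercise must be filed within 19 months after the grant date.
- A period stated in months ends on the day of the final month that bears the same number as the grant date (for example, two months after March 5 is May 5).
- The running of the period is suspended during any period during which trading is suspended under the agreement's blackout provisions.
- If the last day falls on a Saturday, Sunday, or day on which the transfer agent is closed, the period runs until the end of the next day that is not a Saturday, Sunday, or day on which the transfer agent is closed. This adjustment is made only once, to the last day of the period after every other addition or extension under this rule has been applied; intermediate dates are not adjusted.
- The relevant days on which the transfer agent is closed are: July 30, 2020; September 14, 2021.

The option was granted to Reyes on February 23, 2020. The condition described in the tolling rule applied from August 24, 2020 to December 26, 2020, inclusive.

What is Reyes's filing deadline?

19 months after February 23, 2020 is September 23, 2021.
From August 24, 2020 through December 26, 2020 inclusive is 125 days; tolling adds 125 days: September 23, 2021 + 125 days = January 26, 2022.
January 26, 2022 is a Wednesday and not a day on which the transfer agent is closed, so no extension applies.

January 26, 2022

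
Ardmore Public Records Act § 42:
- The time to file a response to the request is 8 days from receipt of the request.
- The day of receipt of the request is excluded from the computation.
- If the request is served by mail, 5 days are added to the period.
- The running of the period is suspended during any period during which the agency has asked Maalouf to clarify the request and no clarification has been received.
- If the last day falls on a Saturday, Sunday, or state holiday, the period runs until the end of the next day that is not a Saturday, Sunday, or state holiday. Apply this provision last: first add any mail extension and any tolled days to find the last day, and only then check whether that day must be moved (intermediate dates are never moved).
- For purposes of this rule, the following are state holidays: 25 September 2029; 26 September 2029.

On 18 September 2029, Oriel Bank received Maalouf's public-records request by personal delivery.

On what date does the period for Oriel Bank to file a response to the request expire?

September 27, 2029

8 days after 18 September 2029 is September 26, 2029.
Service was not by mail, so no mail extension applies.
September 26, 2029 is a listed holiday. The next qualifying day is September 27, 2029.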